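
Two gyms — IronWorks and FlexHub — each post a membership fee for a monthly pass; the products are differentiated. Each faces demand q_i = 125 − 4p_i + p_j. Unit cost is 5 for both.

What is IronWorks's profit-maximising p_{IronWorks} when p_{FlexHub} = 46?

IronWorks's profit: π = (p_{IronWorks} − 5)(125 − 4p_{IronWorks} + p_{FlexHub}).
∂π/∂p_{IronWorks} = 145 − 8p_{IronWorks} + p_{FlexHub} = 0 ⇒ p_{IronWorks} = 18.125 + 0.125p_{FlexHub}.
At p_{FlexHub} = 46: p_{IronWorks} = 18.125 + 0.125·46 = 23.875.

23.875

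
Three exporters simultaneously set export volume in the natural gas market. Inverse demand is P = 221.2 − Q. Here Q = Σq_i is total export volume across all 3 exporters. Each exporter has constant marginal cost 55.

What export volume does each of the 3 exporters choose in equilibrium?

41.55

A representative exporter's profit is π_i = q_i(221.2 − Q) − 55q_i, with Q = q_i + Σ_{j≠i} q_j.
First-order condition: 166.2 − 2q_i − Σ_{j≠i} q_j = 0.
Imposing symmetry (q_j = q for all j) turns Σ_{j≠i} q_j into 2q, so 166.2 = 4q and q = 41.55.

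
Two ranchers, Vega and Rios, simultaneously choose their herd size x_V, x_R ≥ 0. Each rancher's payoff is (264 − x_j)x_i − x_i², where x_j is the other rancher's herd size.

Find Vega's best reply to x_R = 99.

82.5

Vega's payoff is (264 − x_R)x_V − x_V².
∂π/∂x_V = 264 − x_R − 2x_V = 0, so x_V = 132 − 0.5x_R.
At x_R = 99: x_V = 132 − 0.5·99 = 82.5.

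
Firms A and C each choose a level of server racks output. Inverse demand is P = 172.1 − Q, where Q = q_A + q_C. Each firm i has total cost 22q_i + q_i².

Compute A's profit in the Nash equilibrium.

Firm A's profit: π = q_A(172.1 − (q_A + q_C)) − 22q_A − q_A².
∂π/∂q_A = 150.1 − 4q_A − q_C = 0, so q_A = 37.525 − 0.25q_C.
The game is symmetric, so in equilibrium q_C = q_A: the reaction function gives 1.25q_A = 37.525, hence q_A = 30.02.
Price P = 172.1 − 60.04 = 112.06.
A's profit: (112.06 − 22)·30.02 − (30.02)² = 1802.4008.

1802.4008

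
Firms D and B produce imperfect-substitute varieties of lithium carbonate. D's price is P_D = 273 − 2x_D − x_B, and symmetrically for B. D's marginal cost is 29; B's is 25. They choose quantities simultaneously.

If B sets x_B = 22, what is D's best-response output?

Firm D's profit: π = x_D(273 − 2x_D − x_B) − 29x_D.
∂π/∂x_D = 244 − 4x_D − x_B = 0 ⇒ x_D = 61 − 0.25x_B.
At x_B = 22: x_D = 61 − 0.25·22 = 55.5.

55.5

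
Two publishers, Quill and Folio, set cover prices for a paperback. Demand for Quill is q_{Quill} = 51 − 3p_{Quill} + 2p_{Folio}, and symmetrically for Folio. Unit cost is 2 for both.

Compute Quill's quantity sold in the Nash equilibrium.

36.75

Quill's profit: π = (p_{Quill} − 2)(51 − 3p_{Quill} + 2p_{Folio}).
∂π/∂p_{Quill} = 57 − 6p_{Quill} + 2p_{Folio} = 0 ⇒ p_{Quill} = 9.5 + (1/3)p_{Folio}.
The game is symmetric, so in equilibrium p_{Folio} = p_{Quill}: the reaction function gives (2/3)p_{Quill} = 9.5, hence p_{Quill} = 14.25.
q_{Quill} = 51 − 3·14.25 + 2·14.25 = 36.75.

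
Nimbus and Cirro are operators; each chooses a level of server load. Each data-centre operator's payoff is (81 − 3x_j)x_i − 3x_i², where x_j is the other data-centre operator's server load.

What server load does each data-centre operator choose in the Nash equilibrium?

Nimbus's payoff is (81 − 3x_C)x_N − 3x_N².
∂π/∂x_N = 81 − 3x_C − 6x_N = 0, so x_N = 13.5 − 0.5x_C.
By symmetry x_C = x_N; substituting into the reaction function, 1.5x_N = 13.5 and x_N = 9.

9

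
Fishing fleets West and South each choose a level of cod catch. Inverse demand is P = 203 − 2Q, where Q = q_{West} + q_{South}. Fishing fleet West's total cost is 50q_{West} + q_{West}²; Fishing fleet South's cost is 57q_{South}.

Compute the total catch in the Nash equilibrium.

44.5

Fishing fleet West's profit: π = q_{West}(203 − 2(q_{West} + q_{South})) − 50q_{West} − q_{West}².
∂π/∂q_{West} = 153 − 6q_{West} − 2q_{South} = 0, so q_{West} = 25.5 − (1/3)q_{South}.
For South: ∂π/∂q_{South} = 146 − 4q_{South} − 2q_{West} = 0 ⇒ q_{South} = 36.5 − 0.5q_{West}.
Solving the two reaction functions simultaneously: (1 − (−1/3)(−0.5))q_{West} = 25.5 − (1/3)·36.5, so (5/6)q_{West} = 40/3 and q_{West} = 16.
Then q_{South} = 36.5 − 0.5·16 = 28.5.
Total catch: 16 + 28.5 = 44.5.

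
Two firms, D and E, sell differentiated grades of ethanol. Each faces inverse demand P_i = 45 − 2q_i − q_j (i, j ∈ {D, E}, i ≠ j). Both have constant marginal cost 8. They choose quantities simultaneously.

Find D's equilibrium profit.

109.52

Firm D's profit: π = q_D(45 − 2q_D − q_E) − 8q_D.
∂π/∂q_D = 37 − 4q_D − q_E = 0 ⇒ q_D = 9.25 − 0.25q_E.
The game is symmetric, so in equilibrium q_E = q_D: the reaction function gives 1.25q_D = 9.25, hence q_D = 7.4.
P_D = 45 − 2·7.4 − 7.4 = 22.8.
Profit = (22.8 − 8)·7.4 = 109.52.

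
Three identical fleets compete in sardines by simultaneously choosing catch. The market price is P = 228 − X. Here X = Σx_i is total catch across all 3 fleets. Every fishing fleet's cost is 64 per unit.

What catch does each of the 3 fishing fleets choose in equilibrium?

41

A representative fishing fleet's profit is π_i = x_i(228 − X) − 64x_i, with X = x_i + Σ_{j≠i} x_j.
First-order condition: 164 − 2x_i − Σ_{j≠i} x_j = 0.
Imposing symmetry (x_j = x for all j) turns Σ_{j≠i} x_j into 2x, so 164 = 4x and x = 41.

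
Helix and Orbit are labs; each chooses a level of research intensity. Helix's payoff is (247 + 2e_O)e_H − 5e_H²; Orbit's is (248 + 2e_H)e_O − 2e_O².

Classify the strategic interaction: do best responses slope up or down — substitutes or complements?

strategic complements

Expanding Helix's payoff: 247e_H + 2e_Oe_H − 5e_H².
∂π/∂e_H = 247 + 2e_O − 10e_H = 0, so e_H = 24.7 + 0.2e_O.
The best-response slope de_H/de_O = 0.2 > 0: the reaction function is upward-sloping, so the choices are strategic complements.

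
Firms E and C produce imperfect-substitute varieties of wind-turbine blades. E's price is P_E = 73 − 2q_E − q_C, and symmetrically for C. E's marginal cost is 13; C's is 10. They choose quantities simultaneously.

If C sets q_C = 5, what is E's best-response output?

13.75

Firm E's profit: π = q_E(73 − 2q_E − q_C) − 13q_E.
∂π/∂q_E = 60 − 4q_E − q_C = 0 ⇒ q_E = 15 − 0.25q_C.
At q_C = 5: q_E = 15 − 0.25·5 = 13.75.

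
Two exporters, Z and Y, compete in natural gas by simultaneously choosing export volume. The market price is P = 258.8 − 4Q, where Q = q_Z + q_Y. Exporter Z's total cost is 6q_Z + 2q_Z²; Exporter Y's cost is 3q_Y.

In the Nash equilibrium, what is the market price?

Exporter Z's profit: π = q_Z(258.8 − 4(q_Z + q_Y)) − 6q_Z − 2q_Z².
∂π/∂q_Z = 252.8 − 12q_Z − 4q_Y = 0, so q_Z = 316/15 − (1/3)q_Y.
For Y: ∂π/∂q_Y = 255.8 − 8q_Y − 4q_Z = 0 ⇒ q_Y = 31.975 − 0.5q_Z.
Plugging q_Y into Z's best response: q_Z = 316/15 − (1/3)(31.975 − 0.5q_Z) ⇒ (5/6)q_Z = 1249/120, so q_Z = 12.49.
Then q_Y = 31.975 − 0.5·12.49 = 25.73.
Equilibrium price: P = 258.8 − 4·38.22 = 105.92.

105.92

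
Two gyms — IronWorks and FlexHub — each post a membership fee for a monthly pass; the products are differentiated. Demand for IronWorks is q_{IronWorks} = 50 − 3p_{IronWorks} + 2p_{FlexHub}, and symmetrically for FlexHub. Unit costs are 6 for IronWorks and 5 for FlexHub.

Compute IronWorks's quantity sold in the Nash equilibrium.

32.4375

IronWorks's profit: π = (p_{IronWorks} − 6)(50 − 3p_{IronWorks} + 2p_{FlexHub}).
∂π/∂p_{IronWorks} = 68 − 6p_{IronWorks} + 2p_{FlexHub} = 0 ⇒ p_{IronWorks} = 34/3 + (1/3)p_{FlexHub}.
Similarly p_{FlexHub} = 65/6 + (1/3)p_{IronWorks}.
Plugging p_{FlexHub} into IronWorks's best response: p_{IronWorks} = 34/3 + (1/3)(65/6 + (1/3)p_{IronWorks}) ⇒ (8/9)p_{IronWorks} = 269/18, so p_{IronWorks} = 16.8125.
Then p_{FlexHub} = 65/6 + (1/3)·16.8125 = 16.4375.
q_{IronWorks} = 50 − 3·16.8125 + 2·16.4375 = 32.4375.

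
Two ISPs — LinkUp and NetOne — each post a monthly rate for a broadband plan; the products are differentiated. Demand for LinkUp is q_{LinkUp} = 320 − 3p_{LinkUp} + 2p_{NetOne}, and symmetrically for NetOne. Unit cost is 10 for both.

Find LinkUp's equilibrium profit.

LinkUp's profit: π = (p_{LinkUp} − 10)(320 − 3p_{LinkUp} + 2p_{NetOne}).
∂π/∂p_{LinkUp} = 350 − 6p_{LinkUp} + 2p_{NetOne} = 0 ⇒ p_{LinkUp} = 175/3 + (1/3)p_{NetOne}.
The game is symmetric, so in equilibrium p_{NetOne} = p_{LinkUp}: the reaction function gives (2/3)p_{LinkUp} = 175/3, hence p_{LinkUp} = 87.5.
q_{LinkUp} = 320 − 3·87.5 + 2·87.5 = 232.5.
Profit = (87.5 − 10)·232.5 = 18018.75.

18018.75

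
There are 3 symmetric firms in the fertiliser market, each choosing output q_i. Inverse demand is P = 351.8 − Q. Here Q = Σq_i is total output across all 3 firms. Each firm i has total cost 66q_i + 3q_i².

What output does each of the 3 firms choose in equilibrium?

28.58

A representative firm's profit is π_i = q_i(351.8 − Q) − 66q_i − 3q_i², with Q = q_i + Σ_{j≠i} q_j.
First-order condition: 285.8 − 8q_i − Σ_{j≠i} q_j = 0.
In a symmetric equilibrium every firm chooses the same q, so Σ_{j≠i} q_j = 2q. The condition becomes 285.8 − 10q = 0, giving q = 285.8/10 = 28.58.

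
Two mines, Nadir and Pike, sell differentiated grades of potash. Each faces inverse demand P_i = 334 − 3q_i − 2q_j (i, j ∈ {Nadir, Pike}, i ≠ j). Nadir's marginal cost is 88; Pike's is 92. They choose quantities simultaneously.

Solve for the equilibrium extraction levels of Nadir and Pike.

31, 30

Mine Nadir's profit: π = q_{Nadir}(334 − 3q_{Nadir} − 2q_{Pike}) − 88q_{Nadir}.
∂π/∂q_{Nadir} = 246 − 6q_{Nadir} − 2q_{Pike} = 0 ⇒ q_{Nadir} = 41 − (1/3)q_{Pike}.
Similarly q_{Pike} = 121/3 − (1/3)q_{Nadir}.
Plugging q_{Pike} into Nadir's best response: q_{Nadir} = 41 − (1/3)(121/3 − (1/3)q_{Nadir}) ⇒ (8/9)q_{Nadir} = 248/9, so q_{Nadir} = 31.
Then q_{Pike} = 121/3 − (1/3)·31 = 30.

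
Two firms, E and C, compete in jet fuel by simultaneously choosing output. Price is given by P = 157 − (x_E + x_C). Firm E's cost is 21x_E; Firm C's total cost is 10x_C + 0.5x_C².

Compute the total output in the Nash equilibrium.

83.8

Firm E's profit: π = x_E(157 − (x_E + x_C)) − 21x_E.
∂π/∂x_E = 136 − 2x_E − x_C = 0, so x_E = 68 − 0.5x_C.
For C: ∂π/∂x_C = 147 − 3x_C − x_E = 0 ⇒ x_C = 49 − (1/3)x_E.
Plugging x_C into E's best response: x_E = 68 − 0.5(49 − (1/3)x_E) ⇒ (5/6)x_E = 43.5, so x_E = 52.2.
Then x_C = 49 − (1/3)·52.2 = 31.6.
Total output: 52.2 + 31.6 = 83.8.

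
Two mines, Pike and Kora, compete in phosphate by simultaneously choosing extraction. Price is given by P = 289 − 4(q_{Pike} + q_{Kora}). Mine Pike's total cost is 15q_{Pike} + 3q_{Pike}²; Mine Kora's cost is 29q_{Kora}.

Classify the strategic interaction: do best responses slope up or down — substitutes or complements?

strategic substitutes

Mine Pike's profit: π = q_{Pike}(289 − 4(q_{Pike} + q_{Kora})) − 15q_{Pike} − 3q_{Pike}².
∂π/∂q_{Pike} = 274 − 14q_{Pike} − 4q_{Kora} = 0, so q_{Pike} = 137/7 − (2/7)q_{Kora}.
The best-response slope dq_{Pike}/dq_{Kora} = −2/7 < 0: the reaction function is downward-sloping, so the choices are strategic substitutes.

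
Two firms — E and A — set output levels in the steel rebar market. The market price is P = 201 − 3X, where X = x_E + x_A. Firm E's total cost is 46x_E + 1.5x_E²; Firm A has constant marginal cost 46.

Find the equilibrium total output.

Firm E's profit: π = x_E(201 − 3(x_E + x_A)) − 46x_E − 1.5x_E².
∂π/∂x_E = 155 − 9x_E − 3x_A = 0, so x_E = 155/9 − (1/3)x_A.
For A: ∂π/∂x_A = 155 − 6x_A − 3x_E = 0 ⇒ x_A = 155/6 − 0.5x_E.
Substituting the second reaction function into the first: x_E = 155/9 − (1/3)(155/6 − 0.5x_E), which gives (5/6)x_E = 155/18 ⇒ x_E = 31/3.
Then x_A = 155/6 − 0.5·(31/3) = 62/3.
Total output: 31/3 + 62/3 = 31.

31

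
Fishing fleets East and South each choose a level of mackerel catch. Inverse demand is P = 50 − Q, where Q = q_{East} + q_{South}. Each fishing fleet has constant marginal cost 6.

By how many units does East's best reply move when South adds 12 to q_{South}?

-6

Fishing fleet East's profit: π = q_{East}(50 − (q_{East} + q_{South})) − 6q_{East}.
∂π/∂q_{East} = 44 − 2q_{East} − q_{South} = 0, so q_{East} = 22 − 0.5q_{South}.
The reaction-function slope is −0.5, so a 12-unit rise in q_{South} moves q_{East} by −0.5 × 12 = −6. East's best response falls — the actions are strategic substitutes.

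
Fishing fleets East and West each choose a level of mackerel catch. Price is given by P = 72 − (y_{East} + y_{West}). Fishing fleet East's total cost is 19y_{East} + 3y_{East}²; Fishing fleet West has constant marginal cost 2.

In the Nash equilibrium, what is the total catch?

Fishing fleet East's profit: π = y_{East}(72 − (y_{East} + y_{West})) − 19y_{East} − 3y_{East}².
∂π/∂y_{East} = 53 − 8y_{East} − y_{West} = 0, so y_{East} = 6.625 − 0.125y_{West}.
For West: ∂π/∂y_{West} = 70 − 2y_{West} − y_{East} = 0 ⇒ y_{West} = 35 − 0.5y_{East}.
Plugging y_{West} into East's best response: y_{East} = 6.625 − 0.125(35 − 0.5y_{East}) ⇒ 0.9375y_{East} = 2.25, so y_{East} = 2.4.
Then y_{West} = 35 − 0.5·2.4 = 33.8.
Total catch: 2.4 + 33.8 = 36.2.

36.2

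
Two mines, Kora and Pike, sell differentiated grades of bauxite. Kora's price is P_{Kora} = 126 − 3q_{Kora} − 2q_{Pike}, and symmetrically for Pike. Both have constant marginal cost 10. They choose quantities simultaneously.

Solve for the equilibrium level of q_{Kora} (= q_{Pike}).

Mine Kora's profit: π = q_{Kora}(126 − 3q_{Kora} − 2q_{Pike}) − 10q_{Kora}.
∂π/∂q_{Kora} = 116 − 6q_{Kora} − 2q_{Pike} = 0 ⇒ q_{Kora} = 58/3 − (1/3)q_{Pike}.
The game is symmetric, so in equilibrium q_{Pike} = q_{Kora}: the reaction function gives (4/3)q_{Kora} = 58/3, hence q_{Kora} = 14.5.

14.5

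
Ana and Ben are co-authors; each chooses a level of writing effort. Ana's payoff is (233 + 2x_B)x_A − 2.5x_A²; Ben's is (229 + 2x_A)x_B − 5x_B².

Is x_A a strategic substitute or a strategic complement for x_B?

strategic complements

Expanding Ana's payoff: 233x_A + 2x_Bx_A − 2.5x_A².
∂π/∂x_A = 233 + 2x_B − 5x_A = 0, so x_A = 46.6 + 0.4x_B.
The best-response slope dx_A/dx_B = 0.4 > 0: the reaction function is upward-sloping, so the choices are strategic complements.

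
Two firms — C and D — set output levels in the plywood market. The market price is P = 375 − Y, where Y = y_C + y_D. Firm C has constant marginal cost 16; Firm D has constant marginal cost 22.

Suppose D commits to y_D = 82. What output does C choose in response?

Firm C's profit: π = y_C(375 − (y_C + y_D)) − 16y_C.
∂π/∂y_C = 359 − 2y_C − y_D = 0, so y_C = 179.5 − 0.5y_D.
At y_D = 82: y_C = 179.5 − 0.5·82 = 138.5.

138.5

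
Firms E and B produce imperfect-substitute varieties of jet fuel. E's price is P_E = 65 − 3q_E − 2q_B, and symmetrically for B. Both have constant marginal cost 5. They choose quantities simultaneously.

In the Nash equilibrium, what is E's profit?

168.75

Firm E's profit: π = q_E(65 − 3q_E − 2q_B) − 5q_E.
∂π/∂q_E = 60 − 6q_E − 2q_B = 0 ⇒ q_E = 10 − (1/3)q_B.
By symmetry q_B = q_E; substituting into the reaction function, (4/3)q_E = 10 and q_E = 7.5.
P_E = 65 − 3·7.5 − 2·7.5 = 27.5.
Profit = (27.5 − 5)·7.5 = 168.75.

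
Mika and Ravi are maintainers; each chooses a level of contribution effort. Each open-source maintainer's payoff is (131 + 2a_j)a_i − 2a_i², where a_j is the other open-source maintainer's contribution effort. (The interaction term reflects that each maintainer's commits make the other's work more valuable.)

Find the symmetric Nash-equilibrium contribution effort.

Mika's payoff is (131 + 2a_R)a_M − 2a_M².
∂π/∂a_M = 131 + 2a_R − 4a_M = 0, so a_M = 32.75 + 0.5a_R.
The game is symmetric, so in equilibrium a_R = a_M: the reaction function gives 0.5a_M = 32.75, hence a_M = 65.5.

65.5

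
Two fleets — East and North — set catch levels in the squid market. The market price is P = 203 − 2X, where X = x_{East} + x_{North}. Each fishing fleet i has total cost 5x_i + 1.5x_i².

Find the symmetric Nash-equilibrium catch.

22

Fishing fleet East's profit: π = x_{East}(203 − 2(x_{East} + x_{North})) − 5x_{East} − 1.5x_{East}².
∂π/∂x_{East} = 198 − 7x_{East} − 2x_{North} = 0, so x_{East} = 198/7 − (2/7)x_{North}.
By symmetry x_{North} = x_{East}; substituting into the reaction function, (9/7)x_{East} = 198/7 and x_{East} = 22.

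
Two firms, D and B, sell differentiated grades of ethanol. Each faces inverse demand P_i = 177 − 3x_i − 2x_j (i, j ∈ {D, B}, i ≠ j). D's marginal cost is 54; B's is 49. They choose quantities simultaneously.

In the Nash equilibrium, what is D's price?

99.1875

Firm D's profit: π = x_D(177 − 3x_D − 2x_B) − 54x_D.
∂π/∂x_D = 123 − 6x_D − 2x_B = 0 ⇒ x_D = 20.5 − (1/3)x_B.
Similarly x_B = 64/3 − (1/3)x_D.
Plugging x_B into D's best response: x_D = 20.5 − (1/3)(64/3 − (1/3)x_D) ⇒ (8/9)x_D = 241/18, so x_D = 15.0625.
Then x_B = 64/3 − (1/3)·15.0625 = 16.3125.
P_D = 177 − 3·15.0625 − 2·16.3125 = 99.1875.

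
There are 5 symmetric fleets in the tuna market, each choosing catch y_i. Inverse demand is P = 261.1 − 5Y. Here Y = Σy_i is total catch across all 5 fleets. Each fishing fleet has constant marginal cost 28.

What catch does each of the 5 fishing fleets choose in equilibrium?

A representative fishing fleet's profit is π_i = y_i(261.1 − 5Y) − 28y_i, with Y = y_i + Σ_{j≠i} y_j.
First-order condition: 233.1 − 10y_i − 5Σ_{j≠i} y_j = 0.
In a symmetric equilibrium every fishing fleet chooses the same y, so Σ_{j≠i} y_j = 4y. The condition becomes 233.1 − 30y = 0, giving y = 233.1/30 = 7.77.

7.77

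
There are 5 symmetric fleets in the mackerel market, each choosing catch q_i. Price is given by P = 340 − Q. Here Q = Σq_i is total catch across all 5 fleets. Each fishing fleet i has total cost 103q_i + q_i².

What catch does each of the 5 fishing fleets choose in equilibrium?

A representative fishing fleet's profit is π_i = q_i(340 − Q) − 103q_i − q_i², with Q = q_i + Σ_{j≠i} q_j.
First-order condition: 237 − 4q_i − Σ_{j≠i} q_j = 0.
In a symmetric equilibrium every fishing fleet chooses the same q, so Σ_{j≠i} q_j = 4q. The condition becomes 237 − 8q = 0, giving q = 237/8 = 29.625.

29.625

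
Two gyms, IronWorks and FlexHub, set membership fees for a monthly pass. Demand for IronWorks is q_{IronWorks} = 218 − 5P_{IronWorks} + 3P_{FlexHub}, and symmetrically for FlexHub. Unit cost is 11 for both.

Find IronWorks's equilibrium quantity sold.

IronWorks's profit: π = (P_{IronWorks} − 11)(218 − 5P_{IronWorks} + 3P_{FlexHub}).
∂π/∂P_{IronWorks} = 273 − 10P_{IronWorks} + 3P_{FlexHub} = 0 ⇒ P_{IronWorks} = 27.3 + 0.3P_{FlexHub}.
By symmetry P_{FlexHub} = P_{IronWorks}; substituting into the reaction function, 0.7P_{IronWorks} = 27.3 and P_{IronWorks} = 39.
q_{IronWorks} = 218 − 5·39 + 3·39 = 140.

140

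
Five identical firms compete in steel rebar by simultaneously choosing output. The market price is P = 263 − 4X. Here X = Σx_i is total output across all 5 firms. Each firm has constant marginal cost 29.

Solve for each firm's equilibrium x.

9.75

A representative firm's profit is π_i = x_i(263 − 4X) − 29x_i, with X = x_i + Σ_{j≠i} x_j.
First-order condition: 234 − 8x_i − 4Σ_{j≠i} x_j = 0.
Imposing symmetry (x_j = x for all j) turns Σ_{j≠i} x_j into 4x, so 234 = 24x and x = 9.75.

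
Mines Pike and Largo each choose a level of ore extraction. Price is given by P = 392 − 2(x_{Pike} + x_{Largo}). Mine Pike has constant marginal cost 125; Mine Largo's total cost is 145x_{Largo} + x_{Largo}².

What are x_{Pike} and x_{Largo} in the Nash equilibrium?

55.4, 22.7

Mine Pike's profit: π = x_{Pike}(392 − 2(x_{Pike} + x_{Largo})) − 125x_{Pike}.
∂π/∂x_{Pike} = 267 − 4x_{Pike} − 2x_{Largo} = 0, so x_{Pike} = 66.75 − 0.5x_{Largo}.
For Largo: ∂π/∂x_{Largo} = 247 − 6x_{Largo} − 2x_{Pike} = 0 ⇒ x_{Largo} = 247/6 − (1/3)x_{Pike}.
Solving the two reaction functions simultaneously: (1 − (−0.5)(−1/3))x_{Pike} = 66.75 − 0.5·(247/6), so (5/6)x_{Pike} = 277/6 and x_{Pike} = 55.4.
Then x_{Largo} = 247/6 − (1/3)·55.4 = 22.7.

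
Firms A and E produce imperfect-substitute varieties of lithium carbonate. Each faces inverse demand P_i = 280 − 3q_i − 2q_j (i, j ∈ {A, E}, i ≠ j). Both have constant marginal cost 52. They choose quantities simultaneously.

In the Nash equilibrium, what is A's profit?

Firm A's profit: π = q_A(280 − 3q_A − 2q_E) − 52q_A.
∂π/∂q_A = 228 − 6q_A − 2q_E = 0 ⇒ q_A = 38 − (1/3)q_E.
Setting q_A = q_E in the reaction function: q_A = 38 − (1/3)q_A, so q_A = 38 / (4/3) = 28.5.
P_A = 280 − 3·28.5 − 2·28.5 = 137.5.
Profit = (137.5 − 52)·28.5 = 2436.75.

2436.75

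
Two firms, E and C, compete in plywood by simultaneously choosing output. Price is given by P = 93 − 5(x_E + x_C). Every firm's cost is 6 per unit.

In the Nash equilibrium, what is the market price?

35

Firm E's profit: π = x_E(93 − 5(x_E + x_C)) − 6x_E.
∂π/∂x_E = 87 − 10x_E − 5x_C = 0, so x_E = 8.7 − 0.5x_C.
By symmetry x_C = x_E; substituting into the reaction function, 1.5x_E = 8.7 and x_E = 5.8.
Equilibrium price: P = 93 − 5·11.6 = 35.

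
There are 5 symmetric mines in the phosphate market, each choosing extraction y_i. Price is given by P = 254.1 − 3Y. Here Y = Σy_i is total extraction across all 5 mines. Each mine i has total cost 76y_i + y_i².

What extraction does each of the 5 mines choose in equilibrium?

8.905

A representative mine's profit is π_i = y_i(254.1 − 3Y) − 76y_i − y_i², with Y = y_i + Σ_{j≠i} y_j.
First-order condition: 178.1 − 8y_i − 3Σ_{j≠i} y_j = 0.
In a symmetric equilibrium every mine chooses the same y, so Σ_{j≠i} y_j = 4y. The condition becomes 178.1 − 20y = 0, giving y = 178.1/20 = 8.905.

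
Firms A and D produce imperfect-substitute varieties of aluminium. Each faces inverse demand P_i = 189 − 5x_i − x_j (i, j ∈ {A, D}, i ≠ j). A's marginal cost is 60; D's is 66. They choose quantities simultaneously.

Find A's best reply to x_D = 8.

Firm A's profit: π = x_A(189 − 5x_A − x_D) − 60x_A.
∂π/∂x_A = 129 − 10x_A − x_D = 0 ⇒ x_A = 12.9 − 0.1x_D.
At x_D = 8: x_A = 12.9 − 0.1·8 = 12.1.

12.1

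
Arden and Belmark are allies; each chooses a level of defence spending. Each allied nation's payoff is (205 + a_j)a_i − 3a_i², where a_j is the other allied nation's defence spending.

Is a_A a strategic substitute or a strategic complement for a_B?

strategic complements

Arden's payoff is (205 + a_B)a_A − 3a_A².
∂π/∂a_A = 205 + a_B − 6a_A = 0, so a_A = 205/6 + (1/6)a_B.
The best-response slope da_A/da_B = 1/6 > 0: the reaction function is upward-sloping, so the choices are strategic complements.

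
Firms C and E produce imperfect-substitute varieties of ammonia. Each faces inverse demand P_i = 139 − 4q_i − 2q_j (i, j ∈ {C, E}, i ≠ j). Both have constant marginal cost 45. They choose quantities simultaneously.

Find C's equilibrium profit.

Firm C's profit: π = q_C(139 − 4q_C − 2q_E) − 45q_C.
∂π/∂q_C = 94 − 8q_C − 2q_E = 0 ⇒ q_C = 11.75 − 0.25q_E.
Setting q_C = q_E in the reaction function: q_C = 11.75 − 0.25q_C, so q_C = 11.75 / 1.25 = 9.4.
P_C = 139 − 4·9.4 − 2·9.4 = 82.6.
Profit = (82.6 − 45)·9.4 = 353.44.

353.44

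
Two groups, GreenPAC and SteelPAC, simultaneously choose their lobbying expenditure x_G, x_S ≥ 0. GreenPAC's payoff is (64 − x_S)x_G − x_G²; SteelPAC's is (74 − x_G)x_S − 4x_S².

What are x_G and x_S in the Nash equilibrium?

29.2, 5.6

Expanding GreenPAC's payoff: 64x_G − x_Sx_G − x_G².
∂π/∂x_G = 64 − x_S − 2x_G = 0, so x_G = 32 − 0.5x_S.
Likewise for SteelPAC: x_S = 9.25 − 0.125x_G.
Solving the two reaction functions simultaneously: (1 − (−0.5)(−0.125))x_G = 32 − 0.5·9.25, so 0.9375x_G = 27.375 and x_G = 29.2.
Then x_S = 9.25 − 0.125·29.2 = 5.6.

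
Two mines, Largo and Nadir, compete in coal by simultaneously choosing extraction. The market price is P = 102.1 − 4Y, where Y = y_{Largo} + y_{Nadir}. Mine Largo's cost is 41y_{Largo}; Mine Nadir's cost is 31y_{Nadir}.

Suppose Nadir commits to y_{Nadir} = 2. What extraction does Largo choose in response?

6.6375

Mine Largo's profit: π = y_{Largo}(102.1 − 4(y_{Largo} + y_{Nadir})) − 41y_{Largo}.
∂π/∂y_{Largo} = 61.1 − 8y_{Largo} − 4y_{Nadir} = 0, so y_{Largo} = 7.6375 − 0.5y_{Nadir}.
At y_{Nadir} = 2: y_{Largo} = 7.6375 − 0.5·2 = 6.6375.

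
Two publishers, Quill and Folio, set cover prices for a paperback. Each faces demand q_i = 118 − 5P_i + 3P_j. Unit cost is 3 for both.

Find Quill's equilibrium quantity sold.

80

Quill's profit: π = (P_{Quill} − 3)(118 − 5P_{Quill} + 3P_{Folio}).
∂π/∂P_{Quill} = 133 − 10P_{Quill} + 3P_{Folio} = 0 ⇒ P_{Quill} = 13.3 + 0.3P_{Folio}.
The game is symmetric, so in equilibrium P_{Folio} = P_{Quill}: the reaction function gives 0.7P_{Quill} = 13.3, hence P_{Quill} = 19.
q_{Quill} = 118 − 5·19 + 3·19 = 80.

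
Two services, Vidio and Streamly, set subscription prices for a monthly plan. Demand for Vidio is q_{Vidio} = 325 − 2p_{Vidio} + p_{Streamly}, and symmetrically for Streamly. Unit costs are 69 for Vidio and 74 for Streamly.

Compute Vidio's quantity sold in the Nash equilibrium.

172

Vidio's profit: π = (p_{Vidio} − 69)(325 − 2p_{Vidio} + p_{Streamly}).
∂π/∂p_{Vidio} = 463 − 4p_{Vidio} + p_{Streamly} = 0 ⇒ p_{Vidio} = 115.75 + 0.25p_{Streamly}.
Similarly p_{Streamly} = 118.25 + 0.25p_{Vidio}.
Plugging p_{Streamly} into Vidio's best response: p_{Vidio} = 115.75 + 0.25(118.25 + 0.25p_{Vidio}) ⇒ 0.9375p_{Vidio} = 145.3125, so p_{Vidio} = 155.
Then p_{Streamly} = 118.25 + 0.25·155 = 157.
q_{Vidio} = 325 − 2·155 + 157 = 172.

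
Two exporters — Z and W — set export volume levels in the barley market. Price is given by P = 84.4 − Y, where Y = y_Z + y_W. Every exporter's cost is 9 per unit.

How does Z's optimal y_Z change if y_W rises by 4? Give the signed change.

-2

Exporter Z's profit: π = y_Z(84.4 − (y_Z + y_W)) − 9y_Z.
∂π/∂y_Z = 75.4 − 2y_Z − y_W = 0, so y_Z = 37.7 − 0.5y_W.
The reaction-function slope is −0.5, so a 4-unit rise in y_W moves y_Z by −0.5 × 4 = −2. Z's best response falls — the actions are strategic substitutes.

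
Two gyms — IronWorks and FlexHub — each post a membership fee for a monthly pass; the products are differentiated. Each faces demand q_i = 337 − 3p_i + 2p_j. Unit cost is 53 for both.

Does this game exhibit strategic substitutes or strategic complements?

IronWorks's profit: π = (p_{IronWorks} − 53)(337 − 3p_{IronWorks} + 2p_{FlexHub}).
∂π/∂p_{IronWorks} = 496 − 6p_{IronWorks} + 2p_{FlexHub} = 0 ⇒ p_{IronWorks} = 248/3 + (1/3)p_{FlexHub}.
The best-response slope dp_{IronWorks}/dp_{FlexHub} = 1/3 > 0: the reaction function is upward-sloping, so the choices are strategic complements.

strategic complements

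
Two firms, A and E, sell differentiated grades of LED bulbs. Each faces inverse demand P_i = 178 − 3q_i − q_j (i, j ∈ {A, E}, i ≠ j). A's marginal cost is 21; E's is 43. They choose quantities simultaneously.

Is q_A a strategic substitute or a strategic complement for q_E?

strategic substitutes

Firm A's profit: π = q_A(178 − 3q_A − q_E) − 21q_A.
∂π/∂q_A = 157 − 6q_A − q_E = 0 ⇒ q_A = 157/6 − (1/6)q_E.
The best-response slope dq_A/dq_E = −1/6 < 0: the reaction function is downward-sloping, so the choices are strategic substitutes.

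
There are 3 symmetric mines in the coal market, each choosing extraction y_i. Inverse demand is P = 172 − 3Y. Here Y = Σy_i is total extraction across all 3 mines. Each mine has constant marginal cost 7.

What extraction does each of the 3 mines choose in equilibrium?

A representative mine's profit is π_i = y_i(172 − 3Y) − 7y_i, with Y = y_i + Σ_{j≠i} y_j.
First-order condition: 165 − 6y_i − 3Σ_{j≠i} y_j = 0.
Imposing symmetry (y_j = y for all j) turns Σ_{j≠i} y_j into 2y, so 165 = 12y and y = 13.75.

13.75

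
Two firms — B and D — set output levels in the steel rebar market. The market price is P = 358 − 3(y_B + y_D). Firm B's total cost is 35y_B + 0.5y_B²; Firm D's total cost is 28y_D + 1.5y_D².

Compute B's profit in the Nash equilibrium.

4410.875

Firm B's profit: π = y_B(358 − 3(y_B + y_D)) − 35y_B − 0.5y_B².
∂π/∂y_B = 323 − 7y_B − 3y_D = 0, so y_B = 323/7 − (3/7)y_D.
For D: ∂π/∂y_D = 330 − 9y_D − 3y_B = 0 ⇒ y_D = 110/3 − (1/3)y_B.
Solving the two reaction functions simultaneously: (1 − (−3/7)(−1/3))y_B = 323/7 − (3/7)·(110/3), so (6/7)y_B = 213/7 and y_B = 35.5.
Then y_D = 110/3 − (1/3)·35.5 = 149/6.
Price P = 358 − 3·(181/3) = 177.
B's profit: (177 − 35)·35.5 − 0.5(35.5)² = 4410.875.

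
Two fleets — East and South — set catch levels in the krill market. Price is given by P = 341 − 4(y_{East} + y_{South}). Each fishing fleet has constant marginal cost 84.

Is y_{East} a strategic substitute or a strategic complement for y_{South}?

Fishing fleet East's profit: π = y_{East}(341 − 4(y_{East} + y_{South})) − 84y_{East}.
∂π/∂y_{East} = 257 − 8y_{East} − 4y_{South} = 0, so y_{East} = 32.125 − 0.5y_{South}.
The best-response slope dy_{East}/dy_{South} = −0.5 < 0: the reaction function is downward-sloping, so the choices are strategic substitutes.

strategic substitutes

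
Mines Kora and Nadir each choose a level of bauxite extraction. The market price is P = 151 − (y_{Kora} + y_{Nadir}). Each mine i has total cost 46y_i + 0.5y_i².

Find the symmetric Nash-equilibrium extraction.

Mine Kora's profit: π = y_{Kora}(151 − (y_{Kora} + y_{Nadir})) − 46y_{Kora} − 0.5y_{Kora}².
∂π/∂y_{Kora} = 105 − 3y_{Kora} − y_{Nadir} = 0, so y_{Kora} = 35 − (1/3)y_{Nadir}.
By symmetry y_{Nadir} = y_{Kora}; substituting into the reaction function, (4/3)y_{Kora} = 35 and y_{Kora} = 26.25.

26.25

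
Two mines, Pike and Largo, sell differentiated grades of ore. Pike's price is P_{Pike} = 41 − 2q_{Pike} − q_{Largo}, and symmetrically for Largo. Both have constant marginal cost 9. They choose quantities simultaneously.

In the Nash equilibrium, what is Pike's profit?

81.92

Mine Pike's profit: π = q_{Pike}(41 − 2q_{Pike} − q_{Largo}) − 9q_{Pike}.
∂π/∂q_{Pike} = 32 − 4q_{Pike} − q_{Largo} = 0 ⇒ q_{Pike} = 8 − 0.25q_{Largo}.
The game is symmetric, so in equilibrium q_{Largo} = q_{Pike}: the reaction function gives 1.25q_{Pike} = 8, hence q_{Pike} = 6.4.
P_{Pike} = 41 − 2·6.4 − 6.4 = 21.8.
Profit = (21.8 − 9)·6.4 = 81.92.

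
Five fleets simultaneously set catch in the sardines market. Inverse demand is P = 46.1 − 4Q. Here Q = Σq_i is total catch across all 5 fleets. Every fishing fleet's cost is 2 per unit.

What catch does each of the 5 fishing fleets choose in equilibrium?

1.8375

A representative fishing fleet's profit is π_i = q_i(46.1 − 4Q) − 2q_i, with Q = q_i + Σ_{j≠i} q_j.
First-order condition: 44.1 − 8q_i − 4Σ_{j≠i} q_j = 0.
With identical fishing fleets, set every q_j = q: then 44.1 − 8q − 16q = 0, i.e. q = 44.1/24 = 1.8375.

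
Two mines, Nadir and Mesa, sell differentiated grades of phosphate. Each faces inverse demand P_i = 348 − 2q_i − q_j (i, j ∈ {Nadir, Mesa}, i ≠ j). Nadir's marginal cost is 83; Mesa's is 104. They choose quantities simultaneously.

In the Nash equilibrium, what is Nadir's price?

Mine Nadir's profit: π = q_{Nadir}(348 − 2q_{Nadir} − q_{Mesa}) − 83q_{Nadir}.
∂π/∂q_{Nadir} = 265 − 4q_{Nadir} − q_{Mesa} = 0 ⇒ q_{Nadir} = 66.25 − 0.25q_{Mesa}.
Similarly q_{Mesa} = 61 − 0.25q_{Nadir}.
Solving the two reaction functions simultaneously: (1 − (−0.25)(−0.25))q_{Nadir} = 66.25 − 0.25·61, so 0.9375q_{Nadir} = 51 and q_{Nadir} = 54.4.
Then q_{Mesa} = 61 − 0.25·54.4 = 47.4.
P_{Nadir} = 348 − 2·54.4 − 47.4 = 191.8.

191.8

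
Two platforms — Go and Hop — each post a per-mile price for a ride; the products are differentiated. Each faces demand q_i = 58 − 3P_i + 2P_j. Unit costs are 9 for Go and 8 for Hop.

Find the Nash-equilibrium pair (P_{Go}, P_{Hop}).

Go's profit: π = (P_{Go} − 9)(58 − 3P_{Go} + 2P_{Hop}).
∂π/∂P_{Go} = 85 − 6P_{Go} + 2P_{Hop} = 0 ⇒ P_{Go} = 85/6 + (1/3)P_{Hop}.
Similarly P_{Hop} = 41/3 + (1/3)P_{Go}.
Substituting the second reaction function into the first: P_{Go} = 85/6 + (1/3)(41/3 + (1/3)P_{Go}), which gives (8/9)P_{Go} = 337/18 ⇒ P_{Go} = 21.0625.
Then P_{Hop} = 41/3 + (1/3)·21.0625 = 20.6875.

21.0625, 20.6875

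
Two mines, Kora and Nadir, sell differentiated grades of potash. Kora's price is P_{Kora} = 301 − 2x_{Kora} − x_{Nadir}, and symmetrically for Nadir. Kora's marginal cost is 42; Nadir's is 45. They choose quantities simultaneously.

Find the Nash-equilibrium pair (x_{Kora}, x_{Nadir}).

Mine Kora's profit: π = x_{Kora}(301 − 2x_{Kora} − x_{Nadir}) − 42x_{Kora}.
∂π/∂x_{Kora} = 259 − 4x_{Kora} − x_{Nadir} = 0 ⇒ x_{Kora} = 64.75 − 0.25x_{Nadir}.
Similarly x_{Nadir} = 64 − 0.25x_{Kora}.
Substituting the second reaction function into the first: x_{Kora} = 64.75 − 0.25(64 − 0.25x_{Kora}), which gives 0.9375x_{Kora} = 48.75 ⇒ x_{Kora} = 52.
Then x_{Nadir} = 64 − 0.25·52 = 51.

52, 51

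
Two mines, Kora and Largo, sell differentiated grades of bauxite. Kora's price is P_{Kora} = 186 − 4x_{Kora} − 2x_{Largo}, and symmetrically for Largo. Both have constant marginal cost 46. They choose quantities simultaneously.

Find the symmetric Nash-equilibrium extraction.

14

Mine Kora's profit: π = x_{Kora}(186 − 4x_{Kora} − 2x_{Largo}) − 46x_{Kora}.
∂π/∂x_{Kora} = 140 − 8x_{Kora} − 2x_{Largo} = 0 ⇒ x_{Kora} = 17.5 − 0.25x_{Largo}.
Setting x_{Kora} = x_{Largo} in the reaction function: x_{Kora} = 17.5 − 0.25x_{Kora}, so x_{Kora} = 17.5 / 1.25 = 14.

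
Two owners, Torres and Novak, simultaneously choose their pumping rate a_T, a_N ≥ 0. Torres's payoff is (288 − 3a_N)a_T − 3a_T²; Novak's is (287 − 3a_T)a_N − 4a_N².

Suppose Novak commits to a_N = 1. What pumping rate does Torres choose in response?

Expanding Torres's payoff: 288a_T − 3a_Na_T − 3a_T².
∂π/∂a_T = 288 − 3a_N − 6a_T = 0, so a_T = 48 − 0.5a_N.
At a_N = 1: a_T = 48 − 0.5·1 = 47.5.

47.5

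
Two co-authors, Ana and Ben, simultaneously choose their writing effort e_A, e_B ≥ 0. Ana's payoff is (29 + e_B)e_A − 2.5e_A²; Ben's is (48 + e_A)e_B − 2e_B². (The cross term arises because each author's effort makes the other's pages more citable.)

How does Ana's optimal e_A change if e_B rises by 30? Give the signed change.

Expanding Ana's payoff: 29e_A + e_Be_A − 2.5e_A².
∂π/∂e_A = 29 + e_B − 5e_A = 0, so e_A = 5.8 + 0.2e_B.
The reaction-function slope is 0.2, so a 30-unit rise in e_B moves e_A by 0.2 × 30 = 6. Ana's best response rises — the actions are strategic complements.

6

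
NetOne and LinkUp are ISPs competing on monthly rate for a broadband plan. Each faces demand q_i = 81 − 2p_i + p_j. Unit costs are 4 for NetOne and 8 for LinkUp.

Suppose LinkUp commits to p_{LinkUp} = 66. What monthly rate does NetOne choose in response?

NetOne's profit: π = (p_{NetOne} − 4)(81 − 2p_{NetOne} + p_{LinkUp}).
∂π/∂p_{NetOne} = 89 − 4p_{NetOne} + p_{LinkUp} = 0 ⇒ p_{NetOne} = 22.25 + 0.25p_{LinkUp}.
At p_{LinkUp} = 66: p_{NetOne} = 22.25 + 0.25·66 = 38.75.

38.75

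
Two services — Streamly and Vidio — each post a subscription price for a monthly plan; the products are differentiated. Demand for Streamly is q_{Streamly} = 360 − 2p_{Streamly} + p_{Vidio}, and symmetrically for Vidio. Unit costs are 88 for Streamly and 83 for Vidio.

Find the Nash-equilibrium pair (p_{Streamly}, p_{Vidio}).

Streamly's profit: π = (p_{Streamly} − 88)(360 − 2p_{Streamly} + p_{Vidio}).
∂π/∂p_{Streamly} = 536 − 4p_{Streamly} + p_{Vidio} = 0 ⇒ p_{Streamly} = 134 + 0.25p_{Vidio}.
Similarly p_{Vidio} = 131.5 + 0.25p_{Streamly}.
Substituting the second reaction function into the first: p_{Streamly} = 134 + 0.25(131.5 + 0.25p_{Streamly}), which gives 0.9375p_{Streamly} = 166.875 ⇒ p_{Streamly} = 178.
Then p_{Vidio} = 131.5 + 0.25·178 = 176.

178, 176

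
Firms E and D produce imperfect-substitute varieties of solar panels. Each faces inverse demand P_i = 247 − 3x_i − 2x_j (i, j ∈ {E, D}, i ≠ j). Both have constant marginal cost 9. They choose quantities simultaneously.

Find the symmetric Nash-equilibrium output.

Firm E's profit: π = x_E(247 − 3x_E − 2x_D) − 9x_E.
∂π/∂x_E = 238 − 6x_E − 2x_D = 0 ⇒ x_E = 119/3 − (1/3)x_D.
Setting x_E = x_D in the reaction function: x_E = 119/3 − (1/3)x_E, so x_E = (119/3) / (4/3) = 29.75.

29.75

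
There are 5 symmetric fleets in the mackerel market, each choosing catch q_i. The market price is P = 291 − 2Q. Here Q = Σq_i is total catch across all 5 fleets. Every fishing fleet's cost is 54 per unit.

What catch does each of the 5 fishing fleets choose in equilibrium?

A representative fishing fleet's profit is π_i = q_i(291 − 2Q) − 54q_i, with Q = q_i + Σ_{j≠i} q_j.
First-order condition: 237 − 4q_i − 2Σ_{j≠i} q_j = 0.
With identical fishing fleets, set every q_j = q: then 237 − 4q − 8q = 0, i.e. q = 237/12 = 19.75.

19.75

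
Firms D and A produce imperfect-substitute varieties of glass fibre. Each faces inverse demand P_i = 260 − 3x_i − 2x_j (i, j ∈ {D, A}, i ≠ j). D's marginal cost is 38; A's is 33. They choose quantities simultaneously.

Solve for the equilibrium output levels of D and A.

Firm D's profit: π = x_D(260 − 3x_D − 2x_A) − 38x_D.
∂π/∂x_D = 222 − 6x_D − 2x_A = 0 ⇒ x_D = 37 − (1/3)x_A.
Similarly x_A = 227/6 − (1/3)x_D.
Plugging x_A into D's best response: x_D = 37 − (1/3)(227/6 − (1/3)x_D) ⇒ (8/9)x_D = 439/18, so x_D = 27.4375.
Then x_A = 227/6 − (1/3)·27.4375 = 28.6875.

27.4375, 28.6875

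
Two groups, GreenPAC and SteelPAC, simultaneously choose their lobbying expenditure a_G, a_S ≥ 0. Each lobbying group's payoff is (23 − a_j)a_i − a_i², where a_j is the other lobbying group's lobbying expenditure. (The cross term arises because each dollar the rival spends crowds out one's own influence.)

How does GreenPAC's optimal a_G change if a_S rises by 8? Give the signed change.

GreenPAC's payoff is (23 − a_S)a_G − a_G².
∂π/∂a_G = 23 − a_S − 2a_G = 0, so a_G = 11.5 − 0.5a_S.
The reaction-function slope is −0.5, so an 8-unit rise in a_S moves a_G by −0.5 × 8 = −4. GreenPAC's best response falls — the actions are strategic substitutes.

-4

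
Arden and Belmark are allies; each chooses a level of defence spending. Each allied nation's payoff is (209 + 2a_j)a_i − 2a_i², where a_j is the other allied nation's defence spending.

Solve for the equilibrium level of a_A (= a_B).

104.5

Arden's payoff is (209 + 2a_B)a_A − 2a_A².
∂π/∂a_A = 209 + 2a_B − 4a_A = 0, so a_A = 52.25 + 0.5a_B.
Setting a_A = a_B in the reaction function: a_A = 52.25 + 0.5a_A, so a_A = 52.25 / 0.5 = 104.5.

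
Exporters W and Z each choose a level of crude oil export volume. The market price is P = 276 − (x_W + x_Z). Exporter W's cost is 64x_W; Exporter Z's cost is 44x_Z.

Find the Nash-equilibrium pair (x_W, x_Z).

64, 84

Exporter W's profit: π = x_W(276 − (x_W + x_Z)) − 64x_W.
∂π/∂x_W = 212 − 2x_W − x_Z = 0, so x_W = 106 − 0.5x_Z.
By the same steps for Z: x_Z = 116 − 0.5x_W.
Plugging x_Z into W's best response: x_W = 106 − 0.5(116 − 0.5x_W) ⇒ 0.75x_W = 48, so x_W = 64.
Then x_Z = 116 − 0.5·64 = 84.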